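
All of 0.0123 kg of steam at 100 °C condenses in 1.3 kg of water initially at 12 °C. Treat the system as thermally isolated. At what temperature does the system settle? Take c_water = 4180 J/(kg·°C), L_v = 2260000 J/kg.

T_f ≈ 17.9 °C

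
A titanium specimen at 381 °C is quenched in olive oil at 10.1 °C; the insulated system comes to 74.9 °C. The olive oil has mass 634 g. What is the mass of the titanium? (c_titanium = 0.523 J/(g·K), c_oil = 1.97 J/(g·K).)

m ≈ 506 g

|Q_titanium| = |Q_oil|:
m×0.523×(381 − 74.9) = 634×1.97×(74.9 − 10.1)
160.09 m = 80934  ⇒  m ≈ 505.6 g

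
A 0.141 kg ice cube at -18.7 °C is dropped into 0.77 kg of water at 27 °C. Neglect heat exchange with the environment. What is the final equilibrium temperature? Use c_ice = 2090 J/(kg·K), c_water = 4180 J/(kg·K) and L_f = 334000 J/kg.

T_f ≈ 9.0 °C

Taking heat into each body as positive, Σ m c ΔT = 0:
warm ice to 0 °C: 0.141·2090·(0 − (-18.7)) = 5510.7
  fusion: m_ice L_f = 0.141·334000 = 47094
  meltwater 0→T: 0.141·4180·T = 589.38 T
  water: 3218.6(T − 27)
3808 T = 86902 − 52605 = 34297
T ≈ 9.01 °C — above 0 °C, consistent with complete melting.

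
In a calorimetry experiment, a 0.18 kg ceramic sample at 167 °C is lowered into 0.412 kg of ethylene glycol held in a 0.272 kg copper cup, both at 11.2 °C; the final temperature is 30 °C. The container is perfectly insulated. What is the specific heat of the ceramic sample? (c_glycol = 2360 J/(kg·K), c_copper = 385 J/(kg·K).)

c ≈ 821 J/(kg·K)

Heat gained plus heat lost sum to zero:
0.18×c×(30 − 167) + 0.412×2360×(30 − 11.2) + 0.272×385×(30 − 11.2) = 0
-24.66 c = -20248
c = -20248/-24.66 ≈ 821.1 J/(kg·K)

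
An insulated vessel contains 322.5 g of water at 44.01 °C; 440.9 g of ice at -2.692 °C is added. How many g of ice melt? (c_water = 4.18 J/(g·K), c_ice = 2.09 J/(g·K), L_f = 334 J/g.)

m_melted ≈ 170 g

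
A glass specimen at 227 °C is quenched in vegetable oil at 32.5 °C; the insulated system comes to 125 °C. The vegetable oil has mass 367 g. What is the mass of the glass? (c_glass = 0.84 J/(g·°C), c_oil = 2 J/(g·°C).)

Heat lost by the glass = heat gained by the oil:
m×0.84×(227 − 125) = 367×2×(125 − 32.5)
85.68 m = 67895  ⇒  m ≈ 792.4 g

m ≈ 792 g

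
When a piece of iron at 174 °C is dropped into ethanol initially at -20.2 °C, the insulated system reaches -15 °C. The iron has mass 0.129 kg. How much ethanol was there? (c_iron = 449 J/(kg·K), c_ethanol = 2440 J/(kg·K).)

m ≈ 0.863 kg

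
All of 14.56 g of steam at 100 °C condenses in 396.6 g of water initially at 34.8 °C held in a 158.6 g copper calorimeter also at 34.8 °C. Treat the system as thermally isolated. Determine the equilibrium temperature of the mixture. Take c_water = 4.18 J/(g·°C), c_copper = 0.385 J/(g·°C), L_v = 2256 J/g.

T_f ≈ 55.5 °C

Conservation of energy gives ΣQ = 0:
latent heat released on condensation: 14.56·2256 = 32847; condensate cools 100→T: 14.56·4.18·(T − 100) = 60.86(T − 100); original water: 1657.8(T − 34.8); cup: 61.06(T − 34.8)
1779.7 T = 32847 + 6086.1 + 59816 = 98749
T ≈ 55.49 °C — below 100 °C, confirming all the steam condensed.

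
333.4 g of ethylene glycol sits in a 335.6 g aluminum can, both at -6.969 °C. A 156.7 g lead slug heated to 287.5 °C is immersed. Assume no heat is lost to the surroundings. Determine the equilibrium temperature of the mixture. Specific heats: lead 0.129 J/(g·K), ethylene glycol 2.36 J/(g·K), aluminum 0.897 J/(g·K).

With ΣQ=0 the equilibrium temperature is the m·c-weighted mean:
T_f = (20.21×287.5 + 786.82×(-6.969) + 301.03×(-6.969)) / (20.21 + 786.82 + 301.03)
    = -1769.7 / 1108.1 ≈ -1.60 °C

T_f ≈ -1.6 °C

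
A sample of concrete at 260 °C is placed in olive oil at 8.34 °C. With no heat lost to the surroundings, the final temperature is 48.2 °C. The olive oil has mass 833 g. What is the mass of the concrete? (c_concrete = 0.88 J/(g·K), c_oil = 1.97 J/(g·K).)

m ≈ 351 g

Heat lost by the concrete = heat gained by the oil:
m×0.88×(260 − 48.2) = 833×1.97×(48.2 − 8.34)
186.38 m = 65411  ⇒  m ≈ 350.9 g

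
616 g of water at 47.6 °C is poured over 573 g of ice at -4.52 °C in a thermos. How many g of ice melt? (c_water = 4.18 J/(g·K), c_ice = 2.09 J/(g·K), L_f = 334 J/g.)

m_melted ≈ 351 g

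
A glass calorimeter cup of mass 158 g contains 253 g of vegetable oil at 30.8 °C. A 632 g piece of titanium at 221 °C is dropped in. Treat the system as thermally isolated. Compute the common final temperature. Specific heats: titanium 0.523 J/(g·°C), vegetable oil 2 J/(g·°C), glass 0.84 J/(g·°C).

T_f ≈ 95.7 °C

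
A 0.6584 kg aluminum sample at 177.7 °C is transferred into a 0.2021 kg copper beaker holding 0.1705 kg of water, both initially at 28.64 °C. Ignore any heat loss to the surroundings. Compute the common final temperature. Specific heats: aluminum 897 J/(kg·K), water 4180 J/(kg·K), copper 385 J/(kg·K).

Net heat exchanged in the isolated system is zero:
0.6584*897*(T − 177.7) + 0.1705*4180*(T − 28.64) + 0.2021*385*(T − 28.64) = 0
(590.58 + 712.69 + 77.81) T = 590.58*177.7 + 712.69*28.64 + 77.81*28.64
T = 127587 / 1381.1 = 92.4 °C

T_f ≈ 92.4 °C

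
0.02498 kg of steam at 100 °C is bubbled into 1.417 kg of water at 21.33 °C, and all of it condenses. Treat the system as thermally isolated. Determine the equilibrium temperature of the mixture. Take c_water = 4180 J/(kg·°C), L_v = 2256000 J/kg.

Sum of m c ΔT and latent-heat terms is zero:
latent heat released on condensation: 0.02498×2256000 = 56355; condensate cools 100→T: 0.02498×4180×(T − 100) = 104.42(T − 100); water warms: 1.417×4180×(T − 21.33) = 5923.1(T − 21.33)
6027.5 T = 56355 + 10442 + 126339 = 193135
T ≈ 32.04 °C, under the boiling point, so the assumption holds.

T_f ≈ 32.0 °C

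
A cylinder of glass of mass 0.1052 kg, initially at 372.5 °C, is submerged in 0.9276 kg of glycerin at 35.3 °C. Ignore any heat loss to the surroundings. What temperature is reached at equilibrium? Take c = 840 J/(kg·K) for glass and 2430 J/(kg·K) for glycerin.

T_f = Σ m_i c_i T_i / Σ m_i c_i:
T_f = (88.37*372.5 + 2254.1*35.3) / (88.37 + 2254.1)
    = 112486 / 2342.4 ≈ 48.02 °C

T_f ≈ 48.0 °C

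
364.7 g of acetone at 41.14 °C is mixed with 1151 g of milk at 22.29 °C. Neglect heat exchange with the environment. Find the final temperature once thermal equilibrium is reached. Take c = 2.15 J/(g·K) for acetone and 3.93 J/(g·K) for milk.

Heat gained plus heat lost sum to zero:
364.7·2.15·(T − 41.14) + 1151·3.93·(T − 22.29) = 0
784.1(T − 41.14) + 4523.4(T − 22.29) = 0
(784.1 + 4523.4) T = 784.1·41.14 + 4523.4·22.29
T = 133085/5307.5 ≈ 25.07 °C

T_f ≈ 25.1 °C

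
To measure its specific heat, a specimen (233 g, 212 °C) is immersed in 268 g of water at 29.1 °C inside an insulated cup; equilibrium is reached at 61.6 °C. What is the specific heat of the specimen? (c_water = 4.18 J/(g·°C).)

c ≈ 1.04 J/(g·°C)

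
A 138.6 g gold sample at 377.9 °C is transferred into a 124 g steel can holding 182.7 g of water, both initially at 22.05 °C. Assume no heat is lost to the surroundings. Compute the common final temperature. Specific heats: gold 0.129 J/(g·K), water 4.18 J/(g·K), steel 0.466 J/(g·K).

T_f ≈ 29.6 °C

T_f is the heat-capacity-weighted average of the initial temperatures:
T_f = (17.88*377.9 + 763.69*22.05 + 57.78*22.05) / (17.88 + 763.69 + 57.78)
    = 24870 / 839.35 ≈ 29.63 °C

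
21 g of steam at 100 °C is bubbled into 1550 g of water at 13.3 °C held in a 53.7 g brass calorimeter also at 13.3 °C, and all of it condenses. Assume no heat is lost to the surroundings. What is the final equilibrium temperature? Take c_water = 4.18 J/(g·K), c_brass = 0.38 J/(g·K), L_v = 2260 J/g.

T_f ≈ 21.7 °C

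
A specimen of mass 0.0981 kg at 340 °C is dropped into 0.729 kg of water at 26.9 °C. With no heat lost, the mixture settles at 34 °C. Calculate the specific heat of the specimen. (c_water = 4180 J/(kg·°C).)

c ≈ 721 J/(kg·°C)

Setting the total heat transfer to zero:
0.0981×c×(34 − 340) + 0.729×4180×(34 − 26.9) = 0
-30.02 c = -21635
c = -21635/-30.02 ≈ 720.7 J/(kg·°C)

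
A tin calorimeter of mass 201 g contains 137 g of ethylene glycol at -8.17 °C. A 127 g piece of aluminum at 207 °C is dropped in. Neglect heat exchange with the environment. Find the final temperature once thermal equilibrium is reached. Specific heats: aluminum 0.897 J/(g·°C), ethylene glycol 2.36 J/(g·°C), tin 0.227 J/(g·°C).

Setting the total heat transfer to zero:
127×0.897×(T − 207) + 137×2.36×(T − (-8.17)) + 201×0.227×(T − (-8.17)) = 0
113.92(T − 207) + 323.32(T − (-8.17)) + 45.63(T − (-8.17)) = 0
482.87 T = 20567
T = 20567 / 482.87 = 42.6 °C

T_f ≈ 42.6 °C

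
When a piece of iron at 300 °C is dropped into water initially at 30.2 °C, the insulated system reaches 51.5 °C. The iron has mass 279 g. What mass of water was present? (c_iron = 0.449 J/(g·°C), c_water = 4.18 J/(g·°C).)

Energy conservation, ΣQ = 0:
279·0.449·(51.5 − 300) + m·4.18·(51.5 − 30.2) = 0
89.03 m = 31130
m = 31130/89.03 ≈ 349.6 g

m ≈ 350 g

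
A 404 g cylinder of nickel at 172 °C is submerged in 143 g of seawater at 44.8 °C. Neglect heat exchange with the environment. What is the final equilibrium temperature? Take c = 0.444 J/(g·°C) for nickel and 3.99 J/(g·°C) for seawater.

T_f ≈ 75.2 °C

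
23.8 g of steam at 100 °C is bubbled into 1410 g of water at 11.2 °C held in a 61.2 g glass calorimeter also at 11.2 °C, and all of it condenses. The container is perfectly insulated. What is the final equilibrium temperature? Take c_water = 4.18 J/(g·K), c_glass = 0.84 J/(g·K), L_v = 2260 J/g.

T_f ≈ 21.6 °C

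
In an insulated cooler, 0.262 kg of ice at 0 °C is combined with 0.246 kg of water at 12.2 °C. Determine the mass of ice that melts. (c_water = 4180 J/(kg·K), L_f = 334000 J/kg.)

m_melted ≈ 0.0376 kg

Water can give up m c ΔT = 0.246·4180·12.2 = 12545 J before reaching 0 °C.
Melting all 0.262 kg of ice would need 0.262·334000 = 87508 J.
12545 J < 87508 J, so only part of the ice melts and the system sits at 0 °C.
m_melted·334000 = 12545  ⇒  m_melted ≈ 0.03756 kg.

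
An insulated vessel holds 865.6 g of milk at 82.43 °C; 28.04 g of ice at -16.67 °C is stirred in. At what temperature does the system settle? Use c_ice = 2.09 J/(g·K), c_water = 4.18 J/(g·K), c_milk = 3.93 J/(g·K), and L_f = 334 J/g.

Let T be the final temperature. ΣQ_i = 0:
ice -16.67→0 °C: 28.04×2.09×16.67 = 976.92; melt ice: 28.04×334 = 9365.4; warm the meltwater: 117.21 T; milk cools: 865.6×3.93×(T − 82.43) = 3401.8(T − 82.43)
3519 T = 280411 − 10342 = 270069
T ≈ 76.75 °C — above 0 °C, consistent with complete melting.

T_f ≈ 76.7 °C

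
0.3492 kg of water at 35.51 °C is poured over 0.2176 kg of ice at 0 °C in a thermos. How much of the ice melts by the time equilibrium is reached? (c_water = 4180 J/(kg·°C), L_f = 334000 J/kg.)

m_melted ≈ 0.155 kg

Water can give up m c ΔT = 0.3492×4180×35.51 = 51832 J before reaching 0 °C.
Fully melting the ice requires m_ice L_f = 0.2176×334000 = 72678 J.
51832 J < 72678 J, so only part of the ice melts and the system sits at 0 °C.
m_melted×334000 = 51832  ⇒  m_melted ≈ 0.1552 kg.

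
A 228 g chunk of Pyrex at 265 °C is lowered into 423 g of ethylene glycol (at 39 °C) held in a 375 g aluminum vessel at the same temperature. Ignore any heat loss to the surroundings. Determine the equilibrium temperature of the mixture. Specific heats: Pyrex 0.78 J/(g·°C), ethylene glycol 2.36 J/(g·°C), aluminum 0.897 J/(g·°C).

Let T be the final temperature. ΣQ_i = 0:
228·0.78·(T − 265) + 423·2.36·(T − 39) + 375·0.897·(T − 39) = 0
1512.5 T = 99179
T = 99179/1512.5 ≈ 65.57 °C

T_f ≈ 65.6 °C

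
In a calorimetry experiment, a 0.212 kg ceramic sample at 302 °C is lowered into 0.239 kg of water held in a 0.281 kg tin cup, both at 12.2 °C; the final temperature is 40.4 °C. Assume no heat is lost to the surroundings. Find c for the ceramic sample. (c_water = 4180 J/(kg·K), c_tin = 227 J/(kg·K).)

c ≈ 540 J/(kg·K)

Taking heat into each body as positive, Σ m c ΔT = 0:
0.212×c×(40.4 − 302) + 0.239×4180×(40.4 − 12.2) + 0.281×227×(40.4 − 12.2) = 0
-55.46 c = -29971
c = -29971/-55.46 ≈ 540.4 J/(kg·K)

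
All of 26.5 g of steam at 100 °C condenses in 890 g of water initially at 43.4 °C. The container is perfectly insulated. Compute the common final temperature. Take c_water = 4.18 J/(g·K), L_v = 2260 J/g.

Conservation of energy gives ΣQ = 0:
latent heat released on condensation: 26.5×2260 = 59890; condensed water 100 °C→T: 110.77(T − 100); water warms: 890×4.18×(T − 43.4) = 3720.2(T − 43.4)
3831 T = 59890 + 11077 + 161457 = 232424
T ≈ 60.67 °C (< 100 °C, so full condensation is consistent).

T_f ≈ 60.7 °C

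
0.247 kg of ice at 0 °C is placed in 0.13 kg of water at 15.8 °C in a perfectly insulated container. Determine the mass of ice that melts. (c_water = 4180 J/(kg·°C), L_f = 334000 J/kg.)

Heat available from the water dropping to 0 °C: 0.13·4180·15.8 = 8585.7 J.
Fully melting the ice requires m_ice L_f = 0.247·334000 = 82498 J.
Since 8585.7 < 82498 J, not all the ice melts; equilibrium is at 0 °C.
Mass melted = 8585.7/334000 ≈ 0.02571 kg.

m_melted ≈ 0.0257 kg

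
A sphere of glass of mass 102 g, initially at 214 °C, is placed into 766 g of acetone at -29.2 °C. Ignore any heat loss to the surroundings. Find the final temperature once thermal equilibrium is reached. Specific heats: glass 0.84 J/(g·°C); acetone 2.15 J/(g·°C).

Net heat exchanged in the isolated system is zero:
102·0.84·(T − 214) + 766·2.15·(T − (-29.2)) = 0
85.68(T − 214) + 1646.9(T − (-29.2)) = 0
1732.6 T = -29754
T = -29754 / 1732.6 = -17.2 °C

T_f ≈ -17.2 °C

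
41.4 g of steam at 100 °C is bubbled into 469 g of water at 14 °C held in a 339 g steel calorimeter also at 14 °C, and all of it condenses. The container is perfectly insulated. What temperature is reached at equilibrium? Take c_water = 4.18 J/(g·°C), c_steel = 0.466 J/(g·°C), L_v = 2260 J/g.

T_f ≈ 61.3 °C

Setting the total heat transfer to zero:
latent heat released on condensation: 41.4·2260 = 93564; condensate cools 100→T: 41.4·4.18·(T − 100) = 173.05(T − 100); water warms: 469·4.18·(T − 14) = 1960.4(T − 14); cup: 157.97(T − 14)
2291.4 T = 93564 + 17305 + 29658 = 140527
T ≈ 61.33 °C — below 100 °C, confirming all the steam condensed.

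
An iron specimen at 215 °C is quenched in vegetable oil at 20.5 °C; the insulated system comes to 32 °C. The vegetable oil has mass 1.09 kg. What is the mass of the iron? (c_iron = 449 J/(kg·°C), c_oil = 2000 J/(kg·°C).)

m ≈ 0.305 kg

Energy conservation, ΣQ = 0:
m·449·(32 − 215) + 1.09·2000·(32 − 20.5) = 0
-82167 m = -25070
m = -25070/-82167 ≈ 0.3051 kg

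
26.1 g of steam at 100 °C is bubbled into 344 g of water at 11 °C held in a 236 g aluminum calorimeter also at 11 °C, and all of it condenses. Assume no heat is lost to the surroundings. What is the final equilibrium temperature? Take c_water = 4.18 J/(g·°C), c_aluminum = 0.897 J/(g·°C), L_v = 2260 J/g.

Let T be the final temperature. ΣQ_i = 0:
latent heat released on condensation: 26.1×2260 = 58986; condensate cools 100→T: 26.1×4.18×(T − 100) = 109.1(T − 100); water warms: 344×4.18×(T − 11) = 1437.9(T − 11); cup: 211.69(T − 11)
1758.7 T = 58986 + 10910 + 18146 = 88042
T ≈ 50.06 °C (< 100 °C, so full condensation is consistent).

T_f ≈ 50.1 °C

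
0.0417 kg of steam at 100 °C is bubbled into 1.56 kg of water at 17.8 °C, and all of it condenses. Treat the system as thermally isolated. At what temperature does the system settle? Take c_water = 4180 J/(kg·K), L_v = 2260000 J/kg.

T_f ≈ 34.0 °C

Let T be the final temperature. ΣQ_i = 0:
latent heat released on condensation: 0.0417×2260000 = 94242; condensed water 100 °C→T: 174.31(T − 100); water warms: 1.56×4180×(T − 17.8) = 6520.8(T − 17.8)
6695.1 T = 94242 + 17431 + 116070 = 227743
T ≈ 34.02 °C, under the boiling point, so the assumption holds.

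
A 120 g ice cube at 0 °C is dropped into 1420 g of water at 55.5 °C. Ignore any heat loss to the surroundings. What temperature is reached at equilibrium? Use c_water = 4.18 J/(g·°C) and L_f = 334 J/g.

Sum of m c ΔT and latent-heat terms is zero:
fusion: m_ice L_f = 120×334 = 40080
  warm the meltwater: 501.6 T
  water: 5935.6(T − 55.5)
6437.2 T = 329426 − 40080 = 289346
T ≈ 44.95 °C. Since T > 0 °C, the all-ice-melts assumption holds.

T_f ≈ 44.9 °C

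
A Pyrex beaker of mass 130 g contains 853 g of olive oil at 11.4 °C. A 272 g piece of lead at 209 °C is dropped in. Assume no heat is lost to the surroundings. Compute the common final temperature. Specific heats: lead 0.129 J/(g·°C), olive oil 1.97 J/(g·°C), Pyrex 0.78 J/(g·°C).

T_f ≈ 15.2 °C

Net heat exchanged in the isolated system is zero:
272*0.129*(T − 209) + 853*1.97*(T − 11.4) + 130*0.78*(T − 11.4) = 0
(35.09 + 1680.4 + 101.4) T = 35.09*209 + 1680.4*11.4 + 101.4*11.4
T = 27646 / 1816.9 = 15.2 °C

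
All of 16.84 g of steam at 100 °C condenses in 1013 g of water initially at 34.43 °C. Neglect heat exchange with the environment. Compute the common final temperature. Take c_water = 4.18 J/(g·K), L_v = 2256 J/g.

T_f ≈ 44.3 °C

Net heat exchanged in the isolated system is zero:
latent heat released on condensation: 16.84·2256 = 37991
  condensed water 100 °C→T: 70.39(T − 100)
  original water: 4234.3(T − 34.43)
4304.7 T = 37991 + 7039.1 + 145788 = 190818
T ≈ 44.33 °C, under the boiling point, so the assumption holds.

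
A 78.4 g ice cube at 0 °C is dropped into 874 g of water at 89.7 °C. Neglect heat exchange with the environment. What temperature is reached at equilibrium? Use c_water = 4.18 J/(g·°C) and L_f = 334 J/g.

T_f ≈ 75.7 °C

Taking heat into each body as positive, Σ m c ΔT = 0:
melt ice: 78.4×334 = 26186
  meltwater 0→T: 78.4×4.18×T = 327.71 T
  water cools: 874×4.18×(T − 89.7) = 3653.3(T − 89.7)
3981 T = 327703 − 26186 = 301517
T ≈ 75.74 °C. Since T > 0 °C, the all-ice-melts assumption holds.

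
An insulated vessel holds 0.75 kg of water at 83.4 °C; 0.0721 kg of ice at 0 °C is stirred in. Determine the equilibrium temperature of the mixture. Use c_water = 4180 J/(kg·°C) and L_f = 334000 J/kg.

T_f ≈ 69.1 °C

Sum of m c ΔT and latent-heat terms is zero:
latent heat to melt: 0.0721×334000 = 24081
  meltwater 0→T: 0.0721×4180×T = 301.38 T
  water cools: 0.75×4180×(T − 83.4) = 3135(T − 83.4)
3436.4 T = 261459 − 24081 = 237378
T ≈ 69.08 °C (positive, so assuming full melt was valid).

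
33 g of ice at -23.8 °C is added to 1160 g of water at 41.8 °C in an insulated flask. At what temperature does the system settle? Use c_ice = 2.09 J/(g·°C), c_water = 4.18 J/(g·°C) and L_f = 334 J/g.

T_f ≈ 38.1 °C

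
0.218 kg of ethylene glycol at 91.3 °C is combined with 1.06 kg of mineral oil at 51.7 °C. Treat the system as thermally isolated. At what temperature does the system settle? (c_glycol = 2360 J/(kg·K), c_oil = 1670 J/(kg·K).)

T_f = Σ m_i c_i T_i / Σ m_i c_i:
T_f = (514.48×91.3 + 1770.2×51.7) / (514.48 + 1770.2)
    = 138491 / 2284.7 ≈ 60.62 °C

T_f ≈ 60.6 °C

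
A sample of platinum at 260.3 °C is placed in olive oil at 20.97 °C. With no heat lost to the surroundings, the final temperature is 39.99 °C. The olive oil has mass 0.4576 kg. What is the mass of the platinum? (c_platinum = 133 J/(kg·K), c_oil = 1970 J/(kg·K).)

Conservation of energy gives ΣQ = 0:
m×133×(39.99 − 260.3) + 0.4576×1970×(39.99 − 20.97) = 0
-29301 m = -17146
m = -17146/-29301 ≈ 0.5852 kg

m ≈ 0.585 kg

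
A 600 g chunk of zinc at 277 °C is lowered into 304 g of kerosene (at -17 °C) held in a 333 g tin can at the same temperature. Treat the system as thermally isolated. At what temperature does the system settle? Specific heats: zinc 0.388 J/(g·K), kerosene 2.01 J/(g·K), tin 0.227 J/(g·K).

T_f ≈ 57.4 °C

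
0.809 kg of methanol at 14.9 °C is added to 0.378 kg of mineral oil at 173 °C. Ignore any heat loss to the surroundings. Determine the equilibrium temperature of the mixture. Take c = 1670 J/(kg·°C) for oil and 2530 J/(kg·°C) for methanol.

Energy conservation, ΣQ = 0:
0.378*1670*(T − 173) + 0.809*2530*(T − 14.9) = 0
631.26(T − 173) + 2046.8(T − 14.9) = 0
2678 T = 139705
T = 139705/2678 ≈ 52.17 °C

T_f ≈ 52.2 °C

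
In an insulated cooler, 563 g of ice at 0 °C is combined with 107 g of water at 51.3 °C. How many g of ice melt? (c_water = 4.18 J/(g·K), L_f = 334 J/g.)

m_melted ≈ 68.7 g

Water can give up m c ΔT = 107×4.18×51.3 = 22944 J before reaching 0 °C.
To melt every bit of ice: 563×334 = 188042 J.
Since 22944 < 188042 J, not all the ice melts; equilibrium is at 0 °C.
Mass melted = 22944/334 ≈ 68.7 g.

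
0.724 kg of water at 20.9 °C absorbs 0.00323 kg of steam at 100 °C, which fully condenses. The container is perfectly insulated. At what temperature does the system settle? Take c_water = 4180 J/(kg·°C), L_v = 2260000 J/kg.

T_f ≈ 23.7 °C

Heat gained plus heat lost sum to zero:
latent heat released on condensation: 0.00323·2260000 = 7299.8
  condensed water 100 °C→T: 13.5(T − 100)
  water warms: 0.724·4180·(T − 20.9) = 3026.3(T − 20.9)
3039.8 T = 7299.8 + 1350.1 + 63250 = 71900
T ≈ 23.65 °C, under the boiling point, so the assumption holds.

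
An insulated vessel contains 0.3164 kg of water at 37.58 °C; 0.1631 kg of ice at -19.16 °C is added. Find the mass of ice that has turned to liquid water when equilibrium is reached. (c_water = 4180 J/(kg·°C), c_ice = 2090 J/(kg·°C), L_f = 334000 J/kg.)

m_melted ≈ 0.129 kg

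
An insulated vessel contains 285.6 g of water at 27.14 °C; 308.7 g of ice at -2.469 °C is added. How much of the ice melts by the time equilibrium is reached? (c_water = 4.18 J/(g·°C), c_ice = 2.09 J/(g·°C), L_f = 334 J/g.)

Heat available from the water dropping to 0 °C: 285.6×4.18×27.14 = 32400 J.
Of that, 308.7×2.09×2.469 = 1593 J goes to bring the ice to 0 °C, leaving 30807 J.
To melt every bit of ice: 308.7×334 = 103106 J.
Since 30807 < 103106 J, not all the ice melts; equilibrium is at 0 °C.
m_melted×334 = 30807  ⇒  m_melted ≈ 92.24 g.

m_melted ≈ 92.2 g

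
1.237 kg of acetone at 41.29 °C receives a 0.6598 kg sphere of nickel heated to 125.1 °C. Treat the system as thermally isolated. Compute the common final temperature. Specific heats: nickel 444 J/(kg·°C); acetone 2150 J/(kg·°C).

Let T be the final temperature. ΣQ_i = 0:
0.6598·444·(T − 125.1) + 1.237·2150·(T − 41.29) = 0
(292.95 + 2659.6) T = 292.95·125.1 + 2659.6·41.29
T ≈ 49.61 °C

T_f ≈ 49.6 °C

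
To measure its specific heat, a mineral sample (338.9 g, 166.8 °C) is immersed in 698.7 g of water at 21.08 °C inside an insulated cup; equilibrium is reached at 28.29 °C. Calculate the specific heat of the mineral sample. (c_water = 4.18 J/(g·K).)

c ≈ 0.449 J/(g·K)

Let T be the final temperature. ΣQ_i = 0:
338.9×c×(28.29 − 166.8) + 698.7×4.18×(28.29 − 21.08) = 0
-46941 c = -21057
c = -21057/-46941 ≈ 0.4486 J/(g·K)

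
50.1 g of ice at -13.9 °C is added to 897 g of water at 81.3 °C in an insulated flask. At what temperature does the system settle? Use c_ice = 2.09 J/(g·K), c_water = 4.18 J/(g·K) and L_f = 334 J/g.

T_f ≈ 72.4 °C

Taking heat into each body as positive, Σ m c ΔT = 0:
warm ice to 0 °C: 50.1×2.09×(0 − (-13.9)) = 1455.5; melt ice: 50.1×334 = 16733; meltwater 0→T: 50.1×4.18×T = 209.42 T; water cools: 897×4.18×(T − 81.3) = 3749.5(T − 81.3)
3958.9 T = 304831 − 18189 = 286642
T ≈ 72.40 °C (positive, so assuming full melt was valid).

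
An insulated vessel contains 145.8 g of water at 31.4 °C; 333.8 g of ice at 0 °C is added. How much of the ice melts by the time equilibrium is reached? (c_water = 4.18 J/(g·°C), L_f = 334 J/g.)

m_melted ≈ 57.3 g

Cooling the water to 0 °C releases 145.8×4.18×31.4 = 19137 J.
Melting all 333.8 g of ice would need 333.8×334 = 111489 J.
That's not enough to melt it all — equilibrium is at 0 °C with ice remaining.
m_melted×334 = 19137  ⇒  m_melted ≈ 57.3 g.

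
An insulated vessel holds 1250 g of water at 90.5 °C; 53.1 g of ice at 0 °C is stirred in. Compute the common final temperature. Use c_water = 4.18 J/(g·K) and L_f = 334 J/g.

T_f ≈ 83.6 °C

Sum of m c ΔT and latent-heat terms is zero:
latent heat to melt: 53.1·334 = 17735
  warm the meltwater: 221.96 T
  water cools: 1250·4.18·(T − 90.5) = 5225(T − 90.5)
5447 T = 472862 − 17735 = 455127
T ≈ 83.56 °C — above 0 °C, consistent with complete melting.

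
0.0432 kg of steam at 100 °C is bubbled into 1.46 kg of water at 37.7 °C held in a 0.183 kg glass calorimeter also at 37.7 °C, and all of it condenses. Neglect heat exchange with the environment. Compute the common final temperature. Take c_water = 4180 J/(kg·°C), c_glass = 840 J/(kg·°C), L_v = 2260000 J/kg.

T_f ≈ 54.6 °C

Net heat exchanged in the isolated system is zero:
steam→water at 100 °C releases m L_v = 0.0432·2260000 = 97632; condensate cools 100→T: 0.0432·4180·(T − 100) = 180.58(T − 100); original water: 6102.8(T − 37.7); glass cup: 0.183·840·(T − 37.7) = 153.72(T − 37.7)
6437.1 T = 97632 + 18058 + 235871 = 351560
T ≈ 54.61 °C (< 100 °C, so full condensation is consistent).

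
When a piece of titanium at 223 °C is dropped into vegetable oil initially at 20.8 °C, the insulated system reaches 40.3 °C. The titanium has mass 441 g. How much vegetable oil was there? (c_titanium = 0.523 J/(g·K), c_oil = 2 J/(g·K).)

m ≈ 1080 g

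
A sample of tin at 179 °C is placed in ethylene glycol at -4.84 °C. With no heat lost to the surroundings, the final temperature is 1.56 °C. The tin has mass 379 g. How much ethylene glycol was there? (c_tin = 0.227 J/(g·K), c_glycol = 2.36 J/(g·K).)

m ≈ 1010 g

Heat lost by the tin = heat gained by the glycol:
379·0.227·(179 − 1.56) = m·2.36·(1.56 − (-4.84))
15.1 m = 15266  ⇒  m ≈ 1011 g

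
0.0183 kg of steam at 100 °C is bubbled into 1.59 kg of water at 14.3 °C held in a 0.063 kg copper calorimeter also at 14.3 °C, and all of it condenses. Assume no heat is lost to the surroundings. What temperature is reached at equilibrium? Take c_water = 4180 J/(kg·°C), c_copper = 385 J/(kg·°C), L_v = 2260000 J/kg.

T_f ≈ 21.4 °C

Conservation of energy gives ΣQ = 0:
latent heat released on condensation: 0.0183×2260000 = 41358; condensed water 100 °C→T: 76.49(T − 100); water warms: 1.59×4180×(T − 14.3) = 6646.2(T − 14.3); copper cup: 0.063×385×(T − 14.3) = 24.25(T − 14.3)
6746.9 T = 41358 + 7649.4 + 95388 = 144395
T ≈ 21.40 °C (< 100 °C, so full condensation is consistent).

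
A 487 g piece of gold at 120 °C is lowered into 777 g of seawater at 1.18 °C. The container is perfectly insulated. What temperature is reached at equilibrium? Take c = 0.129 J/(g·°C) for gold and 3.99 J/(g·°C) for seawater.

Net heat exchanged in the isolated system is zero:
487·0.129·(T − 120) + 777·3.99·(T − 1.18) = 0
62.82(T − 120) + 3100.2(T − 1.18) = 0
(62.82 + 3100.2) T = 62.82·120 + 3100.2·1.18
T = 11197/3163.1 ≈ 3.54 °C

T_f ≈ 3.5 °C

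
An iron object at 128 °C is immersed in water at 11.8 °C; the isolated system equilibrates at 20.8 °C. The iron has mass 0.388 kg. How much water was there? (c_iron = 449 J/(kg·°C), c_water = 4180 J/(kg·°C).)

Let T be the final temperature. ΣQ_i = 0:
0.388×449×(20.8 − 128) + m×4180×(20.8 − 11.8) = 0
37620 m = 18676
m = 18676/37620 ≈ 0.4964 kg

m ≈ 0.496 kg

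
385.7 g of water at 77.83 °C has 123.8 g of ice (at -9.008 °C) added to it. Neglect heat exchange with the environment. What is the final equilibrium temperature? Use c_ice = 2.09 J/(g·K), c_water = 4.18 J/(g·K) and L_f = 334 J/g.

T_f ≈ 38.4 °C

Sum of m c ΔT and latent-heat terms is zero:
warm ice to 0 °C: 123.8×2.09×(0 − (-9.008)) = 2330.7
  latent heat to melt: 123.8×334 = 41349
  warm the meltwater: 517.48 T
  water: 1612.2(T − 77.83)
2129.7 T = 125480 − 43680 = 81800
T ≈ 38.41 °C — above 0 °C, consistent with complete melting.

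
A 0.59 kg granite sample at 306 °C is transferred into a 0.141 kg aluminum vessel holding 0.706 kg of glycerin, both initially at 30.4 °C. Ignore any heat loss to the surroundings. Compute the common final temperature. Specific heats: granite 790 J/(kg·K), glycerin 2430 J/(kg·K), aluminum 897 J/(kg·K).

T_f ≈ 86.1 °C

Net heat exchanged in the isolated system is zero:
0.59×790×(T − 306) + 0.706×2430×(T − 30.4) + 0.141×897×(T − 30.4) = 0
466.1(T − 306) + 1715.6(T − 30.4) + 126.48(T − 30.4) = 0
2308.2 T = 198625
T = 198625/2308.2 ≈ 86.05 °C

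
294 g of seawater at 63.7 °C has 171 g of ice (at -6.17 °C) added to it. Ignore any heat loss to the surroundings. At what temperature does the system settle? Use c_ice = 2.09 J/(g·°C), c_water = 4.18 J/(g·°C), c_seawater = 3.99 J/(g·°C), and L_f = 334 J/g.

T_f ≈ 8.2 °C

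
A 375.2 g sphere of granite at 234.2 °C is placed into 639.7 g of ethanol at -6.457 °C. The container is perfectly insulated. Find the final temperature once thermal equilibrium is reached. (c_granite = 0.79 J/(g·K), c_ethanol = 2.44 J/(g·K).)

Setting the total heat transfer to zero:
375.2*0.79*(T − 234.2) + 639.7*2.44*(T − (-6.457)) = 0
296.41(T − 234.2) + 1560.9(T − (-6.457)) = 0
1857.3 T = 59340
T ≈ 31.95 °C

T_f ≈ 32.0 °C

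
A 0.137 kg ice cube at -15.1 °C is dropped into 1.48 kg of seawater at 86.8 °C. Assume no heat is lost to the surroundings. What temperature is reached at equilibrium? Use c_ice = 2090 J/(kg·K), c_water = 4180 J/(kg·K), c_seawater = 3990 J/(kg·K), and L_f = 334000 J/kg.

T_f ≈ 71.4 °C

Heat gained plus heat lost sum to zero:
ice -15.1→0 °C: 0.137·2090·15.1 = 4323.6
  melt ice: 0.137·334000 = 45758
  warm the meltwater: 572.66 T
  seawater: 5905.2(T − 86.8)
6477.9 T = 512571 − 50082 = 462490
T ≈ 71.40 °C. Since T > 0 °C, the all-ice-melts assumption holds.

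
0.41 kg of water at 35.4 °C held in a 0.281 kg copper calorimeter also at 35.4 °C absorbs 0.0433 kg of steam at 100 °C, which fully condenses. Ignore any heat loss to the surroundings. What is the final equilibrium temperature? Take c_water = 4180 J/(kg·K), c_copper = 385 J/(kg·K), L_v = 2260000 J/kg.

T_f ≈ 90.1 °C

Let T be the final temperature. ΣQ_i = 0:
latent heat released on condensation: 0.0433·2260000 = 97858; condensate cools 100→T: 0.0433·4180·(T − 100) = 180.99(T − 100); water warms: 0.41·4180·(T − 35.4) = 1713.8(T − 35.4); cup: 108.19(T − 35.4)
2003 T = 97858 + 18099 + 64498 = 180456
T ≈ 90.09 °C — below 100 °C, confirming all the steam condensed.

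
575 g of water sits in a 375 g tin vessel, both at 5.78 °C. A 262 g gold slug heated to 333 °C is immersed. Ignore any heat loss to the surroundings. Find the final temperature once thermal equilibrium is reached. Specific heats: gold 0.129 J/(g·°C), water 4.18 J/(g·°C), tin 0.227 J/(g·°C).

Taking heat into each body as positive, Σ m c ΔT = 0:
262·0.129·(T − 333) + 575·4.18·(T − 5.78) + 375·0.227·(T − 5.78) = 0
33.8(T − 333) + 2403.5(T − 5.78) + 85.12(T − 5.78) = 0
2522.4 T = 25639
T = 25639 / 2522.4 = 10.2 °C

T_f ≈ 10.2 °C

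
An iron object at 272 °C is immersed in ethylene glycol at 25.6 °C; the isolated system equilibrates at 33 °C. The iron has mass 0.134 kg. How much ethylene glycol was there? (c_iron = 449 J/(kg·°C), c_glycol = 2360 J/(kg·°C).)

Conservation of energy gives ΣQ = 0:
0.134×449×(33 − 272) + m×2360×(33 − 25.6) = 0
17464 m = 14380
m = 14380/17464 ≈ 0.8234 kg

m ≈ 0.823 kg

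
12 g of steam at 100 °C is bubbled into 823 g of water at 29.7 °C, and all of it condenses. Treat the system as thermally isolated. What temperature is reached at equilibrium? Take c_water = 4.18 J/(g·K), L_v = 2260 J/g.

Net heat exchanged in the isolated system is zero:
latent heat released on condensation: 12·2260 = 27120
  condensate cools 100→T: 12·4.18·(T − 100) = 50.16(T − 100)
  water warms: 823·4.18·(T − 29.7) = 3440.1(T − 29.7)
3490.3 T = 27120 + 5016 + 102172 = 134308
T ≈ 38.48 °C (< 100 °C, so full condensation is consistent).

T_f ≈ 38.5 °C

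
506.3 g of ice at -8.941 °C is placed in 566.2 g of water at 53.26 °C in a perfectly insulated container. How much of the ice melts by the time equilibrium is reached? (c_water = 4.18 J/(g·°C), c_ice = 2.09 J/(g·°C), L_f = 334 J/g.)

m_melted ≈ 349 g

Cooling the water to 0 °C releases 566.2·4.18·53.26 = 126051 J.
Warming the ice to 0 °C takes 506.3·2.09·8.941 = 9461.1 J, leaving 116590 J for melting.
Melting all 506.3 g of ice would need 506.3·334 = 169104 J.
116590 J < 169104 J, so only part of the ice melts and the system sits at 0 °C.
Mass melted = 116590/334 ≈ 349.1 g.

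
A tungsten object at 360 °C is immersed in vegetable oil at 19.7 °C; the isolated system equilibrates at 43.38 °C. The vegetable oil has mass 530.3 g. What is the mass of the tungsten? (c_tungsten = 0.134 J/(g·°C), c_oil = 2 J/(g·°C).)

Net heat exchanged in the isolated system is zero:
m×0.134×(43.38 − 360) + 530.3×2×(43.38 − 19.7) = 0
-42.43 m = -25115
m = -25115/-42.43 ≈ 592 g

m ≈ 592 g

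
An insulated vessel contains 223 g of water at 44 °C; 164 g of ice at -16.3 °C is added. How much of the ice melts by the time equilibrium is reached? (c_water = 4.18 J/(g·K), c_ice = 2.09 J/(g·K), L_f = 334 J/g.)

m_melted ≈ 106 g

Water can give up m c ΔT = 223·4.18·44 = 41014 J before reaching 0 °C.
Warming the ice to 0 °C takes 164·2.09·16.3 = 5587 J, leaving 35427 J for melting.
To melt every bit of ice: 164·334 = 54776 J.
Since 35427 < 54776 J, not all the ice melts; equilibrium is at 0 °C.
m_melted·334 = 35427  ⇒  m_melted ≈ 106.1 g.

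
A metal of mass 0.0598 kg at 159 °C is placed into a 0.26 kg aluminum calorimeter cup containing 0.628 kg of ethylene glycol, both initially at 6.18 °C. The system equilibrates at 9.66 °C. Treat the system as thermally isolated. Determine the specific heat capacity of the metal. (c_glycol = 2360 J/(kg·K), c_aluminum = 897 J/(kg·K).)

c ≈ 668 J/(kg·K)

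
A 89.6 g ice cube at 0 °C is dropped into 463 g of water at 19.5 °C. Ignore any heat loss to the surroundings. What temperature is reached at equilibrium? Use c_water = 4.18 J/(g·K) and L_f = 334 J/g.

T_f ≈ 3.4 °C

Let T be the final temperature. ΣQ_i = 0:
melt ice: 89.6·334 = 29926; meltwater 0→T: 89.6·4.18·T = 374.53 T; water: 1935.3(T − 19.5)
2309.9 T = 37739 − 29926 = 7812.7
T ≈ 3.38 °C — above 0 °C, consistent with complete melting.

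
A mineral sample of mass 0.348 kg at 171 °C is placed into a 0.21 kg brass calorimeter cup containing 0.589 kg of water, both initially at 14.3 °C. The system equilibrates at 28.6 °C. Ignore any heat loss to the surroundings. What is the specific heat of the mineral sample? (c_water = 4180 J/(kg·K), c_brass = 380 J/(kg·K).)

c ≈ 733 J/(kg·K)

Energy conservation, ΣQ = 0:
0.348×c×(28.6 − 171) + 0.589×4180×(28.6 − 14.3) + 0.21×380×(28.6 − 14.3) = 0
-49.56 c = -36348
c = -36348/-49.56 ≈ 733.5 J/(kg·K)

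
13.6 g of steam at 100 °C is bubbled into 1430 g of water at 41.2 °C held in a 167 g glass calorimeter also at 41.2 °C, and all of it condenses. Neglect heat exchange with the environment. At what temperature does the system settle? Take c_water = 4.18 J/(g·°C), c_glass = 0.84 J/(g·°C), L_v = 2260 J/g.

T_f ≈ 46.7 °C

Setting the total heat transfer to zero:
condense steam: −13.6×2260 = −30736
  condensate cools 100→T: 13.6×4.18×(T − 100) = 56.85(T − 100)
  original water: 5977.4(T − 41.2)
  cup: 140.28(T − 41.2)
6174.5 T = 30736 + 5684.8 + 252048 = 288469
T ≈ 46.72 °C — below 100 °C, confirming all the steam condensed.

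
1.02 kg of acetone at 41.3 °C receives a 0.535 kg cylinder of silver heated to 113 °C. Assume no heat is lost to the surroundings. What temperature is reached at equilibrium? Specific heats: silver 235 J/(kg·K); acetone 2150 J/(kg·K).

T_f ≈ 45.2 °C

Conservation of energy gives ΣQ = 0:
0.535·235·(T − 113) + 1.02·2150·(T − 41.3) = 0
2318.7 T = 104778
T ≈ 45.19 °C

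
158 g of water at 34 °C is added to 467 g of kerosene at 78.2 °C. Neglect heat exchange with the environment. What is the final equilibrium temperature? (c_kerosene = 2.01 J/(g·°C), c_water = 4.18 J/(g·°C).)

Net heat exchanged in the isolated system is zero:
467*2.01*(T − 78.2) + 158*4.18*(T − 34) = 0
1599.1 T = 95859
T = 95859/1599.1 ≈ 59.95 °C

T_f ≈ 59.9 °C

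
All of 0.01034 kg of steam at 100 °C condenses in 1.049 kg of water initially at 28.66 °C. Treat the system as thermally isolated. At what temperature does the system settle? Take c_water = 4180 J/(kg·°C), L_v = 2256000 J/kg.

T_f ≈ 34.6 °C

Taking heat into each body as positive, Σ m c ΔT = 0:
latent heat released on condensation: 0.01034×2256000 = 23327
  condensed water 100 °C→T: 43.22(T − 100)
  water warms: 1.049×4180×(T − 28.66) = 4384.8(T − 28.66)
4428 T = 23327 + 4322.1 + 125669 = 153318
T ≈ 34.62 °C (< 100 °C, so full condensation is consistent).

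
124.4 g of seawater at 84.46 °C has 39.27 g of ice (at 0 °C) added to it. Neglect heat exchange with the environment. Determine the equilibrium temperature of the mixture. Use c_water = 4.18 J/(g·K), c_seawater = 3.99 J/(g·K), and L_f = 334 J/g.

T_f ≈ 43.6 °C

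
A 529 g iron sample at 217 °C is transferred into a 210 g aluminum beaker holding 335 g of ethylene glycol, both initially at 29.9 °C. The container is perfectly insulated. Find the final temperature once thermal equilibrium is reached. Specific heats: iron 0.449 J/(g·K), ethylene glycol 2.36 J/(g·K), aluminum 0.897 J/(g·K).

T_f ≈ 66.4 °C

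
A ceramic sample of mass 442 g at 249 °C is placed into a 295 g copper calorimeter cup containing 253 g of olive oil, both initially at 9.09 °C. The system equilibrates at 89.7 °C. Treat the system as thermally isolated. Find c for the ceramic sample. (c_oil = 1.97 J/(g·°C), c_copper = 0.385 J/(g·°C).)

Heat gained plus heat lost sum to zero:
442×c×(89.7 − 249) + 253×1.97×(89.7 − 9.09) + 295×0.385×(89.7 − 9.09) = 0
-70411 c = -49332
c = -49332/-70411 ≈ 0.7006 J/(g·°C)

c ≈ 0.701 J/(g·°C)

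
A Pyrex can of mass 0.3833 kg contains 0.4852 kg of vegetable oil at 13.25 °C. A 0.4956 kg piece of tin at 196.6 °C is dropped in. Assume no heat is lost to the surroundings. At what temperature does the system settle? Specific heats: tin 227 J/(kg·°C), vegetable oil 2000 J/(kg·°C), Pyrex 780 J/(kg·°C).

Energy conservation, ΣQ = 0:
0.4956×227×(T − 196.6) + 0.4852×2000×(T − 13.25) + 0.3833×780×(T − 13.25) = 0
112.5(T − 196.6) + 970.4(T − 13.25) + 298.97(T − 13.25) = 0
1381.9 T = 38937
T ≈ 28.18 °C

T_f ≈ 28.2 °C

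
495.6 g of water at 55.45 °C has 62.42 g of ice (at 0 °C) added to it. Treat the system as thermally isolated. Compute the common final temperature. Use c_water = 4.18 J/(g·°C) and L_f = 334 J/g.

Conservation of energy gives ΣQ = 0:
melt ice: 62.42×334 = 20848
  meltwater 0→T: 62.42×4.18×T = 260.92 T
  water: 2071.6(T − 55.45)
2332.5 T = 114871 − 20848 = 94022
T ≈ 40.31 °C (positive, so assuming full melt was valid).

T_f ≈ 40.3 °C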